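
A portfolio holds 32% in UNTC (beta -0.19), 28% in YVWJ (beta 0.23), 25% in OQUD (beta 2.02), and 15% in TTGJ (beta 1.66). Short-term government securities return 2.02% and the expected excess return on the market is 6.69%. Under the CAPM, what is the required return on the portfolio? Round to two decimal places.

β_P = Σ w_i β_i = 0.32×-0.19 + 0.28×0.23 + 0.25×2.02 + 0.15×1.66 = 0.7576
E(R_P) = R_f + β_P × MRP = 2.02% + 0.7576 × 6.69% = 7.09%

7.09%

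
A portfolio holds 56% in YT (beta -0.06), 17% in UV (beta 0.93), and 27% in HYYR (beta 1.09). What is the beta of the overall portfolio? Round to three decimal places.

0.419

β_P = Σ w_i β_i = 0.56×-0.06 + 0.17×0.93 + 0.27×1.09 = 0.4188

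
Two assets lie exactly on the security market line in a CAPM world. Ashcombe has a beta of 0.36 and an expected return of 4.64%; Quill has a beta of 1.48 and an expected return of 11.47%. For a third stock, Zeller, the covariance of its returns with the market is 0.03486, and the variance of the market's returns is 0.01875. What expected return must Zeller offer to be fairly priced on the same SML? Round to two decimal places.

MRP = (11.47% − 4.64%) / (1.48 − 0.36) = 6.0982%
R_f = 4.64% − 0.36 × 6.0982% = 2.4446%
β_Zeller = Cov / Var(R_m) = 0.03486 / 0.01875 = 1.8592
E(R_Zeller) = R_f + β × MRP = 2.4446% + 1.8592 × 6.0982% = 13.78%

13.78%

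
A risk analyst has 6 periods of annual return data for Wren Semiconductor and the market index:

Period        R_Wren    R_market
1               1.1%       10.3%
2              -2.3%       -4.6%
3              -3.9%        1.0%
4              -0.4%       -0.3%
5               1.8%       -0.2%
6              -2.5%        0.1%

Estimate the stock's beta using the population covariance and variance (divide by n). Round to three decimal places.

Mean R_i = (1.1 − 2.3 − 3.9 − 0.4 + 1.8 − 2.5) / 6 = -1.0333%
Mean R_m = (10.3 − 4.6 + 1.0 − 0.3 − 0.2 + 0.1) / 6 = 1.0500%
Σ(R_i − R̄_i)(R_m − R̄_m) = 24.0300  ⇒  Cov = 24.0300 / 6 = 4.0050
Σ(R_m − R̄_m)² = 121.7750  ⇒  Var(R_m) = 121.7750 / 6 = 20.2958
β = Cov / Var(R_m) = 4.0050 / 20.2958 = 0.1973

0.197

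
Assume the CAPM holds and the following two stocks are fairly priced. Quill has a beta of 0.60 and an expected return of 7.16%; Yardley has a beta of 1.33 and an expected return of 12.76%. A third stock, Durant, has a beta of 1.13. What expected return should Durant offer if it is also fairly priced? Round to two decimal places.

11.23%

MRP (SML slope) = (12.76% − 7.16%) / (1.33 − 0.60) = 5.60% / 0.73 = 7.6712%
R_f (intercept) = 7.16% − 0.60 × 7.6712% = 2.5573%
E(R_Durant) = R_f + β × MRP = 2.5573% + 1.13 × 7.6712% = 11.23%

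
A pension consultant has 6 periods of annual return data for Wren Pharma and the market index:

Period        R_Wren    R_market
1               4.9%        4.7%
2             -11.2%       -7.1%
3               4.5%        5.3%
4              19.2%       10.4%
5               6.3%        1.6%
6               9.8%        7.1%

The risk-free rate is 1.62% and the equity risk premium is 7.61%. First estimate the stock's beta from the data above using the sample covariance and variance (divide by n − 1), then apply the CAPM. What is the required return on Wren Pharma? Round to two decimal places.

13.51%

Mean R_i = (4.9 − 11.2 + 4.5 + 19.2 + 6.3 + 9.8) / 6 = 5.5833%
Mean R_m = (4.7 − 7.1 + 5.3 + 10.4 + 1.6 + 7.1) / 6 = 3.6667%
Σ(R_i − R̄_i)(R_m − R̄_m) = 282.9067  ⇒  Cov = 282.9067 / 5 = 56.5813
Σ(R_m − R̄_m)² = 181.0533  ⇒  Var(R_m) = 181.0533 / 5 = 36.2107
β = Cov / Var(R_m) = 56.5813 / 36.2107 = 1.5626
E(R) = R_f + β × MRP = 1.62% + 1.5626 × 7.61% = 13.51%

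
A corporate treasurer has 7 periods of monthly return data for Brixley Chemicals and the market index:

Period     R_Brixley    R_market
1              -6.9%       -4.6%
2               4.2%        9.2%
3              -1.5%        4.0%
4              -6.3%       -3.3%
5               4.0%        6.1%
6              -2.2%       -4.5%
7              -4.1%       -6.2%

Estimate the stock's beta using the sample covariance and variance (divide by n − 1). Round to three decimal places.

0.640

Mean R_i = (-6.9 + 4.2 − 1.5 − 6.3 + 4.0 − 2.2 − 4.1) / 7 = -1.8286%
Mean R_m = (-4.6 + 9.2 + 4.0 − 3.3 + 6.1 − 4.5 − 6.2) / 7 = 0.1000%
Σ(R_i − R̄_i)(R_m − R̄_m) = 146.1700  ⇒  Cov = 146.1700 / 6 = 24.3617
Σ(R_m − R̄_m)² = 228.5200  ⇒  Var(R_m) = 228.5200 / 6 = 38.0867
β = Cov / Var(R_m) = 24.3617 / 38.0867 = 0.6396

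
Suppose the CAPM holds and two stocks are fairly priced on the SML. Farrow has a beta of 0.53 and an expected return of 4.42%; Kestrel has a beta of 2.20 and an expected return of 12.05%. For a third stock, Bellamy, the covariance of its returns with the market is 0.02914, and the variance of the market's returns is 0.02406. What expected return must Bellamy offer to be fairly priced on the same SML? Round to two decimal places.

MRP = (12.05% − 4.42%) / (2.20 − 0.53) = 4.5689%
R_f = 4.42% − 0.53 × 4.5689% = 1.9985%
β_Bellamy = Cov / Var(R_m) = 0.02914 / 0.02406 = 1.2111
E(R_Bellamy) = R_f + β × MRP = 1.9985% + 1.2111 × 4.5689% = 7.53%

7.53%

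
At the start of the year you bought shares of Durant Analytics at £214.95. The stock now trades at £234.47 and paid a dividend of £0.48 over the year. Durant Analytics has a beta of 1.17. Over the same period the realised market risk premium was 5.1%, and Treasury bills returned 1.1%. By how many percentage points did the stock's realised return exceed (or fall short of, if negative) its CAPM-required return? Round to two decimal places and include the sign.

Realised HPR = (P1 + D1 − P0) / P0 = (234.47 + 0.48 − 214.95) / 214.95 = 20.00 / 214.95 = 9.3045%
CAPM required = R_f + β·MRP = 1.1% + 1.17 × 5.1% = 7.0670%
α = realised − required = 9.3045% − 7.0670% = +2.24%

+2.24%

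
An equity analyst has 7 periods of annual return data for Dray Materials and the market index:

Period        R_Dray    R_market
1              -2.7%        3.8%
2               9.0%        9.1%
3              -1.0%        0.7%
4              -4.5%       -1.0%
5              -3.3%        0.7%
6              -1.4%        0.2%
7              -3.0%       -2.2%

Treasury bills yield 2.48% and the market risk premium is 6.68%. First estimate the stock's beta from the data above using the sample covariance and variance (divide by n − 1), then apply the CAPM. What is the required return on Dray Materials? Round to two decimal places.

Mean R_i = (-2.7 + 9.0 − 1.0 − 4.5 − 3.3 − 1.4 − 3.0) / 7 = -0.9857%
Mean R_m = (3.8 + 9.1 + 0.7 − 1.0 + 0.7 + 0.2 − 2.2) / 7 = 1.6143%
Σ(R_i − R̄_i)(R_m − R̄_m) = 90.5886  ⇒  Cov = 90.5886 / 6 = 15.0981
Σ(R_m − R̄_m)² = 85.8686  ⇒  Var(R_m) = 85.8686 / 6 = 14.3114
β = Cov / Var(R_m) = 15.0981 / 14.3114 = 1.0550
E(R) = R_f + β × MRP = 2.48% + 1.0550 × 6.68% = 9.53%

9.53%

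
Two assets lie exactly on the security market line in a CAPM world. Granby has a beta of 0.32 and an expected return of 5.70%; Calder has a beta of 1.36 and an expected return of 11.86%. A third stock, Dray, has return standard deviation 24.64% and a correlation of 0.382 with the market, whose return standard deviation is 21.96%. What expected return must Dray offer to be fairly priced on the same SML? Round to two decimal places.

MRP = (11.86% − 5.70%) / (1.36 − 0.32) = 5.9231%
R_f = 5.70% − 0.32 × 5.9231% = 3.8046%
β_Dray = ρ·σ_i/σ_m = 0.382 × 24.64 / 21.96 = 0.4286
E(R_Dray) = R_f + β × MRP = 3.8046% + 0.4286 × 5.9231% = 6.34%

6.34%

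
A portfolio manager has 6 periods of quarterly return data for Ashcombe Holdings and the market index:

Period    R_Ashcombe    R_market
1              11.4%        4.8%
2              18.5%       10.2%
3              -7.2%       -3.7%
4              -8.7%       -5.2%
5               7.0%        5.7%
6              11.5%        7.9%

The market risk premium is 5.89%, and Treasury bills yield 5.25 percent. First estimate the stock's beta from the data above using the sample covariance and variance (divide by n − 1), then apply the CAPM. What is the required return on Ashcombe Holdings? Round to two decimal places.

Mean R_i = (11.4 + 18.5 − 7.2 − 8.7 + 7.0 + 11.5) / 6 = 5.4167%
Mean R_m = (4.8 + 10.2 − 3.7 − 5.2 + 5.7 + 7.9) / 6 = 3.2833%
Σ(R_i − R̄_i)(R_m − R̄_m) = 339.3417  ⇒  Cov = 339.3417 / 5 = 67.8683
Σ(R_m − R̄_m)² = 198.0283  ⇒  Var(R_m) = 198.0283 / 5 = 39.6057
β = Cov / Var(R_m) = 67.8683 / 39.6057 = 1.7136
E(R) = R_f + β × MRP = 5.25% + 1.7136 × 5.89% = 15.34%

15.34%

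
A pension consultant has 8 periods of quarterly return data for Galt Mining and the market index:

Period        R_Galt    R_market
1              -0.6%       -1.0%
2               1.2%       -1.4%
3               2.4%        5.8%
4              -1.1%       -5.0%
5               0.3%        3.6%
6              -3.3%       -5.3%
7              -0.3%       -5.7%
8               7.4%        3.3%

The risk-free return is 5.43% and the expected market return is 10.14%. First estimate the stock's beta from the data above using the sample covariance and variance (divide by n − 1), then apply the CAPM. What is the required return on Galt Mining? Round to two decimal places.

7.66%

Mean R_i = (-0.6 + 1.2 + 2.4 − 1.1 + 0.3 − 3.3 − 0.3 + 7.4) / 8 = 0.7500%
Mean R_m = (-1.0 − 1.4 + 5.8 − 5.0 + 3.6 − 5.3 − 5.7 + 3.3) / 8 = -0.7125%
Σ(R_i − R̄_i)(R_m − R̄_m) = 67.3150  ⇒  Cov = 67.3150 / 7 = 9.6164
Σ(R_m − R̄_m)² = 141.9688  ⇒  Var(R_m) = 141.9688 / 7 = 20.2813
β = Cov / Var(R_m) = 9.6164 / 20.2813 = 0.4742
MRP = 10.14% − 5.43% = 4.71%
E(R) = R_f + β × MRP = 5.43% + 0.4742 × 4.71% = 7.66%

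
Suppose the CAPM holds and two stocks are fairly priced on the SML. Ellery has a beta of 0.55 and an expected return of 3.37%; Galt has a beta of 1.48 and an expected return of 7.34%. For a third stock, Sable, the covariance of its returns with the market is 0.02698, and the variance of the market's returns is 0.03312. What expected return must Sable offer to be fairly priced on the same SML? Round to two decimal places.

MRP = (7.34% − 3.37%) / (1.48 − 0.55) = 4.2688%
R_f = 3.37% − 0.55 × 4.2688% = 1.0222%
β_Sable = Cov / Var(R_m) = 0.02698 / 0.03312 = 0.8146
E(R_Sable) = R_f + β × MRP = 1.0222% + 0.8146 × 4.2688% = 4.50%

4.50%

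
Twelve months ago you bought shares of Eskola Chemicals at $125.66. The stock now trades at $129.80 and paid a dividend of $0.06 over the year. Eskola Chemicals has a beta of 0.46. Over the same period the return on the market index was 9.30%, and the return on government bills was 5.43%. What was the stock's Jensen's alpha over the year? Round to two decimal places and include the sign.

-3.87%

Realised HPR = (P1 + D1 − P0) / P0 = (129.80 + 0.06 − 125.66) / 125.66 = 4.20 / 125.66 = 3.3424%
MRP = 9.30% − 5.43% = 3.87%
CAPM required = R_f + β·MRP = 5.43% + 0.46 × 3.87% = 7.2102%
α = realised − required = 3.3424% − 7.2102% = -3.87%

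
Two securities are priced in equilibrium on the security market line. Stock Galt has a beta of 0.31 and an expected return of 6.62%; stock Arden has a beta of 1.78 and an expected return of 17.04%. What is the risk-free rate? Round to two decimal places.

4.42%

Both satisfy E(R) = R_f + β·MRP, so the slope of the SML is
MRP = (17.04% − 6.62%) / (1.78 − 0.31) = 10.42% / 1.47 = 7.0884%
R_f = E(R_Galt) − β_Galt·MRP = 6.62% − 0.31 × 7.0884% = 4.4226%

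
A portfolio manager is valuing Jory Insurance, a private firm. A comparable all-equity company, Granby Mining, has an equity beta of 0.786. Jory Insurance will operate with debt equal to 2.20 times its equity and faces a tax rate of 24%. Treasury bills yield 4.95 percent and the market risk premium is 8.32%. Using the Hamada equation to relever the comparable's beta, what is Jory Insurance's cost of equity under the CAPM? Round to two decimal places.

22.42%

β_L = β_U × [1 + (1 − t)(D/E)] = 0.786 × [1 + (1 − 0.24) × 2.20]
    = 0.786 × [1 + 0.76 × 2.20] = 0.786 × 2.6720 = 2.1002
E(R) = R_f + β_L × MRP = 4.95% + 2.1002 × 8.32% = 22.42%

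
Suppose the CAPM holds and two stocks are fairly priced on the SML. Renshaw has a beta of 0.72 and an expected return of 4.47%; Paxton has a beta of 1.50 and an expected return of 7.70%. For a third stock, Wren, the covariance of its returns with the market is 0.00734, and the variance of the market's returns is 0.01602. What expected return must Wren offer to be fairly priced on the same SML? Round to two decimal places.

MRP = (7.70% − 4.47%) / (1.50 − 0.72) = 4.1410%
R_f = 4.47% − 0.72 × 4.1410% = 1.4885%
β_Wren = Cov / Var(R_m) = 0.00734 / 0.01602 = 0.4582
E(R_Wren) = R_f + β × MRP = 1.4885% + 0.4582 × 4.1410% = 3.39%

3.39%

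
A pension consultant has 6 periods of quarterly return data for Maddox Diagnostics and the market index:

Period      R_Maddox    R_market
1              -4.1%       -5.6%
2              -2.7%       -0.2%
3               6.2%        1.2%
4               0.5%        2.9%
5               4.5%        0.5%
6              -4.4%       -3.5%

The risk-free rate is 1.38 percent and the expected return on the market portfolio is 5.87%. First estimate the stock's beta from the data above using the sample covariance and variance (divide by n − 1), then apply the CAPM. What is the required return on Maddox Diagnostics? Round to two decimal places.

5.87%

Mean R_i = (-4.1 − 2.7 + 6.2 + 0.5 + 4.5 − 4.4) / 6 = 0.0000%
Mean R_m = (-5.6 − 0.2 + 1.2 + 2.9 + 0.5 − 3.5) / 6 = -0.7833%
Σ(R_i − R̄_i)(R_m − R̄_m) = 50.0400  ⇒  Cov = 50.0400 / 5 = 10.0080
Σ(R_m − R̄_m)² = 50.0683  ⇒  Var(R_m) = 50.0683 / 5 = 10.0137
β = Cov / Var(R_m) = 10.0080 / 10.0137 = 0.9994
MRP = 5.87% − 1.38% = 4.49%
E(R) = R_f + β × MRP = 1.38% + 0.9994 × 4.49% = 5.87%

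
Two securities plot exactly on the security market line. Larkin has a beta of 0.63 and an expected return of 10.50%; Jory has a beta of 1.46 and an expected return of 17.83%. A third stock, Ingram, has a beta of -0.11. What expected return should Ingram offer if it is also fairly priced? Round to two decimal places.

3.96%

MRP (SML slope) = (17.83% − 10.50%) / (1.46 − 0.63) = 7.33% / 0.83 = 8.8313%
R_f (intercept) = 10.50% − 0.63 × 8.8313% = 4.9363%
E(R_Ingram) = R_f + β × MRP = 4.9363% + -0.11 × 8.8313% = 3.96%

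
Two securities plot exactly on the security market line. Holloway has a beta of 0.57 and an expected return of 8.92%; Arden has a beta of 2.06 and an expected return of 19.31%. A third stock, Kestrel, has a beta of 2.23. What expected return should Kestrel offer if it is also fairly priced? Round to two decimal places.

20.50%

MRP (SML slope) = (19.31% − 8.92%) / (2.06 − 0.57) = 10.39% / 1.49 = 6.9732%
R_f (intercept) = 8.92% − 0.57 × 6.9732% = 4.9453%
E(R_Kestrel) = R_f + β × MRP = 4.9453% + 2.23 × 6.9732% = 20.50%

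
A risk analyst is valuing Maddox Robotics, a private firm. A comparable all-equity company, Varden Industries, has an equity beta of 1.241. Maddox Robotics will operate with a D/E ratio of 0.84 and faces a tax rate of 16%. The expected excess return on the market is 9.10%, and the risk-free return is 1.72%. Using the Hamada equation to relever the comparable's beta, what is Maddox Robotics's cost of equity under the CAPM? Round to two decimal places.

20.98%

β_L = β_U × [1 + (1 − t)(D/E)] = 1.241 × [1 + (1 − 0.16) × 0.84]
    = 1.241 × [1 + 0.84 × 0.84] = 1.241 × 1.7056 = 2.1166
E(R) = R_f + β_L × MRP = 1.72% + 2.1166 × 9.10% = 20.98%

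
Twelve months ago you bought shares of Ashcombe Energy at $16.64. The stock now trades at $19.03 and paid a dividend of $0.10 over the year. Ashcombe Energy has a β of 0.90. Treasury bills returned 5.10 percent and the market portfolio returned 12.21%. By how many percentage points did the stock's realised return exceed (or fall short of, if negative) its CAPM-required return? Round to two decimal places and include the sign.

+3.46%

Realised HPR = (P1 + D1 − P0) / P0 = (19.03 + 0.10 − 16.64) / 16.64 = 2.49 / 16.64 = 14.9639%
MRP = 12.21% − 5.10% = 7.11%
CAPM required = R_f + β·MRP = 5.10% + 0.90 × 7.11% = 11.4990%
α = realised − required = 14.9639% − 11.4990% = +3.46%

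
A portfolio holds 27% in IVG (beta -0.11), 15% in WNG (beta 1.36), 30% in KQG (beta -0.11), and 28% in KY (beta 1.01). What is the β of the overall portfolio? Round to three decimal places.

0.424

β_P = Σ w_i β_i = 0.27×-0.11 + 0.15×1.36 + 0.30×-0.11 + 0.28×1.01 = 0.4241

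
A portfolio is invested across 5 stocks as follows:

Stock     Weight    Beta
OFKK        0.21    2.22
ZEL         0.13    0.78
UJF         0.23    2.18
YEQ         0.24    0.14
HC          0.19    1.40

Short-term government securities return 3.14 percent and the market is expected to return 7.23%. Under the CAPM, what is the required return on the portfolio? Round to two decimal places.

8.74%

β_P = Σ w_i β_i = 0.21×2.22 + 0.13×0.78 + 0.23×2.18 + 0.24×0.14 + 0.19×1.40 = 1.3686
MRP = 7.23% − 3.14% = 4.09%
E(R_P) = R_f + β_P × MRP = 3.14% + 1.3686 × 4.09% = 8.74%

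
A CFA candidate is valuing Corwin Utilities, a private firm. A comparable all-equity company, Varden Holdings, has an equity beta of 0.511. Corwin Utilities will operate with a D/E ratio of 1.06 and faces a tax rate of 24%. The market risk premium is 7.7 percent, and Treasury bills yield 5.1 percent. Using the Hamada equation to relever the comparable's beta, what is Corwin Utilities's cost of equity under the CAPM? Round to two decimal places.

β_L = β_U × [1 + (1 − t)(D/E)] = 0.511 × [1 + (1 − 0.24) × 1.06]
    = 0.511 × [1 + 0.76 × 1.06] = 0.511 × 1.8056 = 0.9227
E(R) = R_f + β_L × MRP = 5.1% + 0.9227 × 7.7% = 12.20%

12.20%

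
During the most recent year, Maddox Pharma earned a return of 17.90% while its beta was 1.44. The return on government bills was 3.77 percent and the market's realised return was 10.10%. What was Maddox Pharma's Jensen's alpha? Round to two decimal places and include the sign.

Market excess return = 10.10% − 3.77% = 6.33%
CAPM benchmark = R_f + β(R_m − R_f) = 3.77% + 1.44 × 6.33% = 12.8852%
α = actual − benchmark = 17.90% − 12.8852% = +5.01%

+5.01%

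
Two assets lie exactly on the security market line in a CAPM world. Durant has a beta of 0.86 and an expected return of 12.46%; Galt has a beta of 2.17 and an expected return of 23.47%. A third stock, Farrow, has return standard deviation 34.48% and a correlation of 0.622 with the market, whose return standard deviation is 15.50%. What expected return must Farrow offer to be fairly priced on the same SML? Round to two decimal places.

16.86%

MRP = (23.47% − 12.46%) / (2.17 − 0.86) = 8.4046%
R_f = 12.46% − 0.86 × 8.4046% = 5.2320%
β_Farrow = ρ·σ_i/σ_m = 0.622 × 34.48 / 15.50 = 1.3836
E(R_Farrow) = R_f + β × MRP = 5.2320% + 1.3836 × 8.4046% = 16.86%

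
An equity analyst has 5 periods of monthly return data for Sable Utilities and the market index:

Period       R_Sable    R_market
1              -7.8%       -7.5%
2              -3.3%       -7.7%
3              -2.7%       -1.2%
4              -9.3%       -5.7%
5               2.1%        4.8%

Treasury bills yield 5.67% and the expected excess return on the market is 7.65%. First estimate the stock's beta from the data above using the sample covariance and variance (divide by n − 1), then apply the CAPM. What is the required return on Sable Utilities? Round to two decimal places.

Mean R_i = (-7.8 − 3.3 − 2.7 − 9.3 + 2.1) / 5 = -4.2000%
Mean R_m = (-7.5 − 7.7 − 1.2 − 5.7 + 4.8) / 5 = -3.4600%
Σ(R_i − R̄_i)(R_m − R̄_m) = 77.5800  ⇒  Cov = 77.5800 / 4 = 19.3950
Σ(R_m − R̄_m)² = 112.6520  ⇒  Var(R_m) = 112.6520 / 4 = 28.1630
β = Cov / Var(R_m) = 19.3950 / 28.1630 = 0.6887
E(R) = R_f + β × MRP = 5.67% + 0.6887 × 7.65% = 10.94%

10.94%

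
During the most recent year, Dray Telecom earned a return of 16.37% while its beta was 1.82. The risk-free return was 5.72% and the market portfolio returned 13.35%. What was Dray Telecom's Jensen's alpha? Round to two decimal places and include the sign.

Market excess return = 13.35% − 5.72% = 7.63%
CAPM benchmark = R_f + β(R_m − R_f) = 5.72% + 1.82 × 7.63% = 19.6066%
α = actual − benchmark = 16.37% − 19.6066% = -3.24%

-3.24%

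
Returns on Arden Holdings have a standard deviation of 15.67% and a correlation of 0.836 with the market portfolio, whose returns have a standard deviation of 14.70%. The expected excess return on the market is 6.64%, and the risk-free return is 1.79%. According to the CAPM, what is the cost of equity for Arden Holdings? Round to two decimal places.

7.71%

β = ρ × σ_i / σ_m = 0.836 × 15.67% / 14.70% = 0.8912
E(R) = 1.79% + 0.8912 × 6.64% = 7.71%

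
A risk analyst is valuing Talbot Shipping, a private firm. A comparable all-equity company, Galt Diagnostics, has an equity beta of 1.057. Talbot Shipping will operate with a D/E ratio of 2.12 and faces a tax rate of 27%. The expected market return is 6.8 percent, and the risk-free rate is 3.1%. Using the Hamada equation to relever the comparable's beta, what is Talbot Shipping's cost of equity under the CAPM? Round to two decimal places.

13.06%

β_L = β_U × [1 + (1 − t)(D/E)] = 1.057 × [1 + (1 − 0.27) × 2.12]
    = 1.057 × [1 + 0.73 × 2.12] = 1.057 × 2.5476 = 2.6928
MRP = 6.8% − 3.1% = 3.70%
E(R) = R_f + β_L × MRP = 3.1% + 2.6928 × 3.7% = 13.06%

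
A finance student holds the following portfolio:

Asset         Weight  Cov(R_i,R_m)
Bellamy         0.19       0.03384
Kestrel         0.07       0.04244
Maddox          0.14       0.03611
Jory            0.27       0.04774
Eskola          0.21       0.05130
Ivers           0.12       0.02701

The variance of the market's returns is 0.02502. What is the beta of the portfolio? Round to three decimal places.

β_Bellamy = 0.03384 / 0.02502 = 1.3525
β_Kestrel = 0.04244 / 0.02502 = 1.6962
β_Maddox = 0.03611 / 0.02502 = 1.4432
β_Jory = 0.04774 / 0.02502 = 1.9081
β_Eskola = 0.05130 / 0.02502 = 2.0504
β_Ivers = 0.02701 / 0.02502 = 1.0795
β_P = Σ w_i β_i = 0.19×1.3525 + 0.07×1.6962 + 0.14×1.4432 + 0.27×1.9081 + 0.21×2.0504 + 0.12×1.0795 = 1.6531

1.653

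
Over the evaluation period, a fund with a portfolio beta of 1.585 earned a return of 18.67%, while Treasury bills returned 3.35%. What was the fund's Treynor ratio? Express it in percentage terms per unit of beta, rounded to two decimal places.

9.67%

Treynor = (R_P − R_f) / β_P = (18.67% − 3.35%) / 1.5850 = 15.32% / 1.5850 = 9.67%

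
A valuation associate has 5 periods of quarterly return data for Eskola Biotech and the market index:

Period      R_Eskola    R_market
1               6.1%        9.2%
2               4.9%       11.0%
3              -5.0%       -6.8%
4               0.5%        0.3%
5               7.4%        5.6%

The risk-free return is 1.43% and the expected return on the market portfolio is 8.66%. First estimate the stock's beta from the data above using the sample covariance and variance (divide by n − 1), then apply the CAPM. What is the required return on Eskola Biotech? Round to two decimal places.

6.00%

Mean R_i = (6.1 + 4.9 − 5.0 + 0.5 + 7.4) / 5 = 2.7800%
Mean R_m = (9.2 + 11.0 − 6.8 + 0.3 + 5.6) / 5 = 3.8600%
Σ(R_i − R̄_i)(R_m − R̄_m) = 131.9560  ⇒  Cov = 131.9560 / 4 = 32.9890
Σ(R_m − R̄_m)² = 208.8320  ⇒  Var(R_m) = 208.8320 / 4 = 52.2080
β = Cov / Var(R_m) = 32.9890 / 52.2080 = 0.6319
MRP = 8.66% − 1.43% = 7.23%
E(R) = R_f + β × MRP = 1.43% + 0.6319 × 7.23% = 6.00%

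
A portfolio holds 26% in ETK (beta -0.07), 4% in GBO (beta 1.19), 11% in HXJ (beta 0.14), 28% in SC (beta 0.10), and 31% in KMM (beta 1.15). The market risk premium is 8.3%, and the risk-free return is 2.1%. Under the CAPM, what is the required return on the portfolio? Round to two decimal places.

5.66%

β_P = Σ w_i β_i = 0.26×-0.07 + 0.04×1.19 + 0.11×0.14 + 0.28×0.10 + 0.31×1.15 = 0.4293
E(R_P) = R_f + β_P × MRP = 2.1% + 0.4293 × 8.3% = 5.66%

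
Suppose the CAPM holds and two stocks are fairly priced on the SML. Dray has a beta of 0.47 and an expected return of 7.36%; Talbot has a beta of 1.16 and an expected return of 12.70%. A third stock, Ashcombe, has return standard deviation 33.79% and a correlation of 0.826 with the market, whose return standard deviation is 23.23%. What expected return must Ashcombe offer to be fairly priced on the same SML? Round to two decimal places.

13.02%

MRP = (12.70% − 7.36%) / (1.16 − 0.47) = 7.7391%
R_f = 7.36% − 0.47 × 7.7391% = 3.7226%
β_Ashcombe = ρ·σ_i/σ_m = 0.826 × 33.79 / 23.23 = 1.2015
E(R_Ashcombe) = R_f + β × MRP = 3.7226% + 1.2015 × 7.7391% = 13.02%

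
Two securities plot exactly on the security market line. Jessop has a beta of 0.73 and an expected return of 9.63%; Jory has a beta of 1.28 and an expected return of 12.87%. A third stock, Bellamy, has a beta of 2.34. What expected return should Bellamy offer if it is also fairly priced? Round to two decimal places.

MRP (SML slope) = (12.87% − 9.63%) / (1.28 − 0.73) = 3.24% / 0.55 = 5.8909%
R_f (intercept) = 9.63% − 0.73 × 5.8909% = 5.3296%
E(R_Bellamy) = R_f + β × MRP = 5.3296% + 2.34 × 5.8909% = 19.11%

19.11%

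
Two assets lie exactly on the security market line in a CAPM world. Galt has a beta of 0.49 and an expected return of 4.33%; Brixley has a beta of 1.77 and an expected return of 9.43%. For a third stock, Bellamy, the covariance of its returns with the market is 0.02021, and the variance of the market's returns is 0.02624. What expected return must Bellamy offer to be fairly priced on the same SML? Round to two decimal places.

5.45%

MRP = (9.43% − 4.33%) / (1.77 − 0.49) = 3.9844%
R_f = 4.33% − 0.49 × 3.9844% = 2.3776%
β_Bellamy = Cov / Var(R_m) = 0.02021 / 0.02624 = 0.7702
E(R_Bellamy) = R_f + β × MRP = 2.3776% + 0.7702 × 3.9844% = 5.45%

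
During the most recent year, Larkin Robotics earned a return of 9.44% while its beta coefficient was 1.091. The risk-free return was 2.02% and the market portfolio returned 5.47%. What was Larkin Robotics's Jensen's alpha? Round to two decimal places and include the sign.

+3.66%

Market excess return = 5.47% − 2.02% = 3.45%
CAPM benchmark = R_f + β(R_m − R_f) = 2.02% + 1.091 × 3.45% = 5.78395%
α = actual − benchmark = 9.44% − 5.78395% = +3.66%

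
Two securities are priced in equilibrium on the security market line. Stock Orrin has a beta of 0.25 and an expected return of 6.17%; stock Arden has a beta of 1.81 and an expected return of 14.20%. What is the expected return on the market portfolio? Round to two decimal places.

Both satisfy E(R) = R_f + β·MRP, so the slope of the SML is
MRP = (14.20% − 6.17%) / (1.81 − 0.25) = 8.03% / 1.56 = 5.1474%
R_f = E(R_Orrin) − β_Orrin·MRP = 6.17% − 0.25 × 5.1474% = 4.8832%
E(R_m) = R_f + MRP = 4.8832% + 5.1474% = 10.03%

10.03%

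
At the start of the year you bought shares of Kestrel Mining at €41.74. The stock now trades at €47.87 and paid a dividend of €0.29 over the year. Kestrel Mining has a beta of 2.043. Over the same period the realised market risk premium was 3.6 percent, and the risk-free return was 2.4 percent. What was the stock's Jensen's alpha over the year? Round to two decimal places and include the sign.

Realised HPR = (P1 + D1 − P0) / P0 = (47.87 + 0.29 − 41.74) / 41.74 = 6.42 / 41.74 = 15.3809%
CAPM required = R_f + β·MRP = 2.4% + 2.043 × 3.6% = 9.7548%
α = realised − required = 15.3809% − 9.7548% = +5.63%

+5.63%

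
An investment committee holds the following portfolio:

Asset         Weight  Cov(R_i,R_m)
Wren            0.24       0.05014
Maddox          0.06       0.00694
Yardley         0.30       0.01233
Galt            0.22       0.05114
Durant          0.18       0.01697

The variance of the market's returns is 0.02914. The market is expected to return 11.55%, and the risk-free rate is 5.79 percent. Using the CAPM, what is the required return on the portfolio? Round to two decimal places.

β_Wren = 0.05014 / 0.02914 = 1.7207
β_Maddox = 0.00694 / 0.02914 = 0.2382
β_Yardley = 0.01233 / 0.02914 = 0.4231
β_Galt = 0.05114 / 0.02914 = 1.7550
β_Durant = 0.01697 / 0.02914 = 0.5824
β_P = Σ w_i β_i = 0.24×1.7207 + 0.06×0.2382 + 0.30×0.4231 + 0.22×1.7550 + 0.18×0.5824 = 1.0451
MRP = 11.55% − 5.79% = 5.76%
E(R_P) = R_f + β_P × MRP = 5.79% + 1.0451 × 5.76% = 11.81%

11.81%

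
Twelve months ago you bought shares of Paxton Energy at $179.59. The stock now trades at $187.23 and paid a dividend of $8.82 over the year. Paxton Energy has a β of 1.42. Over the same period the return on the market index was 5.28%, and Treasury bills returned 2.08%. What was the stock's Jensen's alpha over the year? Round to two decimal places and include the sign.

Realised HPR = (P1 + D1 − P0) / P0 = (187.23 + 8.82 − 179.59) / 179.59 = 16.46 / 179.59 = 9.1653%
MRP = 5.28% − 2.08% = 3.20%
CAPM required = R_f + β·MRP = 2.08% + 1.42 × 3.20% = 6.6240%
α = realised − required = 9.1653% − 6.6240% = +2.54%

+2.54%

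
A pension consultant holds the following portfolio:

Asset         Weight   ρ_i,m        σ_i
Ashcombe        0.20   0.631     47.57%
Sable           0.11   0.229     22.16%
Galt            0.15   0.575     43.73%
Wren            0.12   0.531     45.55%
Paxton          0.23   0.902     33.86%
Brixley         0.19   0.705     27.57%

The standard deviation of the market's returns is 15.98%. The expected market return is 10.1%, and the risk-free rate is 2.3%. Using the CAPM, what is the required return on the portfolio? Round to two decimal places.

β_Ashcombe = 0.631 × 47.57% / 15.98% = 1.8784
β_Sable = 0.229 × 22.16% / 15.98% = 0.3176
β_Galt = 0.575 × 43.73% / 15.98% = 1.5735
β_Wren = 0.531 × 45.55% / 15.98% = 1.5136
β_Paxton = 0.902 × 33.86% / 15.98% = 1.9112
β_Brixley = 0.705 × 27.57% / 15.98% = 1.2163
β_P = Σ w_i β_i = 0.20×1.8784 + 0.11×0.3176 + 0.15×1.5735 + 0.12×1.5136 + 0.23×1.9112 + 0.19×1.2163 = 1.4989
MRP = 10.1% − 2.3% = 7.80%
E(R_P) = R_f + β_P × MRP = 2.3% + 1.4989 × 7.8% = 13.99%

13.99%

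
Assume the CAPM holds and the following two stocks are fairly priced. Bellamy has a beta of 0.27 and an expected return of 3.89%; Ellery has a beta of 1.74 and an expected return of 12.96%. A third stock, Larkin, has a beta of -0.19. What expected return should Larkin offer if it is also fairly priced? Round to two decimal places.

MRP (SML slope) = (12.96% − 3.89%) / (1.74 − 0.27) = 9.07% / 1.47 = 6.1701%
R_f (intercept) = 3.89% − 0.27 × 6.1701% = 2.2241%
E(R_Larkin) = R_f + β × MRP = 2.2241% + -0.19 × 6.1701% = 1.05%

1.05%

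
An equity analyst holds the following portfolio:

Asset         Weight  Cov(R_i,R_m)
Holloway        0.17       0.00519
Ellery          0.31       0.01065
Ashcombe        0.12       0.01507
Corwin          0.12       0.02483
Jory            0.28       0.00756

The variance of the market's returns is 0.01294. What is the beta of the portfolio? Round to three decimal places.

0.857

β_Holloway = 0.00519 / 0.01294 = 0.4011
β_Ellery = 0.01065 / 0.01294 = 0.8230
β_Ashcombe = 0.01507 / 0.01294 = 1.1646
β_Corwin = 0.02483 / 0.01294 = 1.9189
β_Jory = 0.00756 / 0.01294 = 0.5842
β_P = Σ w_i β_i = 0.17×0.4011 + 0.31×0.8230 + 0.12×1.1646 + 0.12×1.9189 + 0.28×0.5842 = 0.8569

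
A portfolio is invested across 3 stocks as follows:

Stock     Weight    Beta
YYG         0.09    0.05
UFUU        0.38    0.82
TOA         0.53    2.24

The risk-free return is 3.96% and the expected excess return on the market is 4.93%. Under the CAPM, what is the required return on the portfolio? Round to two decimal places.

11.37%

β_P = Σ w_i β_i = 0.09×0.05 + 0.38×0.82 + 0.53×2.24 = 1.5033
E(R_P) = R_f + β_P × MRP = 3.96% + 1.5033 × 4.93% = 11.37%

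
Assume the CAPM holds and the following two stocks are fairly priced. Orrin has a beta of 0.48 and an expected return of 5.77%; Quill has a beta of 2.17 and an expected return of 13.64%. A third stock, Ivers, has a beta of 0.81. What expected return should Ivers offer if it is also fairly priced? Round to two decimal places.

MRP (SML slope) = (13.64% − 5.77%) / (2.17 − 0.48) = 7.87% / 1.69 = 4.6568%
R_f (intercept) = 5.77% − 0.48 × 4.6568% = 3.5347%
E(R_Ivers) = R_f + β × MRP = 3.5347% + 0.81 × 4.6568% = 7.31%

7.31%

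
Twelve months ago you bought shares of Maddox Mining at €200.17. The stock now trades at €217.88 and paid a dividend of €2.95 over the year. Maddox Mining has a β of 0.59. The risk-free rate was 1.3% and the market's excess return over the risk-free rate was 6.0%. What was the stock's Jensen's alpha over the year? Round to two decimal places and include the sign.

Realised HPR = (P1 + D1 − P0) / P0 = (217.88 + 2.95 − 200.17) / 200.17 = 20.66 / 200.17 = 10.3212%
CAPM required = R_f + β·MRP = 1.3% + 0.59 × 6.0% = 4.8400%
α = realised − required = 10.3212% − 4.8400% = +5.48%

+5.48%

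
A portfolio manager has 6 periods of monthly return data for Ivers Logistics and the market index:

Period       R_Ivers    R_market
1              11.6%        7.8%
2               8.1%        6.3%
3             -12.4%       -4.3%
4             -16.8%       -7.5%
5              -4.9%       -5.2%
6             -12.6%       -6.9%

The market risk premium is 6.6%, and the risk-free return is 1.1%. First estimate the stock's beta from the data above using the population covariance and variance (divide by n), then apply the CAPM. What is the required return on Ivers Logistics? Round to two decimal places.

12.08%

Mean R_i = (11.6 + 8.1 − 12.4 − 16.8 − 4.9 − 12.6) / 6 = -4.5000%
Mean R_m = (7.8 + 6.3 − 4.3 − 7.5 − 5.2 − 6.9) / 6 = -1.6333%
Σ(R_i − R̄_i)(R_m − R̄_m) = 389.1500  ⇒  Cov = 389.1500 / 6 = 64.8583
Σ(R_m − R̄_m)² = 233.9133  ⇒  Var(R_m) = 233.9133 / 6 = 38.9856
β = Cov / Var(R_m) = 64.8583 / 38.9856 = 1.6636
E(R) = R_f + β × MRP = 1.1% + 1.6636 × 6.6% = 12.08%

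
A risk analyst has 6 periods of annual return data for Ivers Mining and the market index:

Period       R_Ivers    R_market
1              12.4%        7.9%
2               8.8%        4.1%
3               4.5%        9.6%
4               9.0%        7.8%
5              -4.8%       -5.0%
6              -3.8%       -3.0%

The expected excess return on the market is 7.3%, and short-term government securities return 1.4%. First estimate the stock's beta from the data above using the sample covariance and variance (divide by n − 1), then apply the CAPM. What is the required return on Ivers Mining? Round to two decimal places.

8.69%

Mean R_i = (12.4 + 8.8 + 4.5 + 9.0 − 4.8 − 3.8) / 6 = 4.3500%
Mean R_m = (7.9 + 4.1 + 9.6 + 7.8 − 5.0 − 3.0) / 6 = 3.5667%
Σ(R_i − R̄_i)(R_m − R̄_m) = 189.7500  ⇒  Cov = 189.7500 / 5 = 37.9500
Σ(R_m − R̄_m)² = 189.8933  ⇒  Var(R_m) = 189.8933 / 5 = 37.9787
β = Cov / Var(R_m) = 37.9500 / 37.9787 = 0.9992
E(R) = R_f + β × MRP = 1.4% + 0.9992 × 7.3% = 8.69%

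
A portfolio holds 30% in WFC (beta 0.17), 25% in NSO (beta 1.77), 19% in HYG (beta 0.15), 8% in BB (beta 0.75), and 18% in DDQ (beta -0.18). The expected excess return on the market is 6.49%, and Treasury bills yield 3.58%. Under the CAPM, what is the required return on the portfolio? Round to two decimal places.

β_P = Σ w_i β_i = 0.30×0.17 + 0.25×1.77 + 0.19×0.15 + 0.08×0.75 + 0.18×-0.18 = 0.5496
E(R_P) = R_f + β_P × MRP = 3.58% + 0.5496 × 6.49% = 7.15%

7.15%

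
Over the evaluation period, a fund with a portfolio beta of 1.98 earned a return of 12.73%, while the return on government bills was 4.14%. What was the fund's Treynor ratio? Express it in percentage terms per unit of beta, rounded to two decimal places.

4.34%

Treynor = (R_P − R_f) / β_P = (12.73% − 4.14%) / 1.9800 = 8.59% / 1.9800 = 4.34%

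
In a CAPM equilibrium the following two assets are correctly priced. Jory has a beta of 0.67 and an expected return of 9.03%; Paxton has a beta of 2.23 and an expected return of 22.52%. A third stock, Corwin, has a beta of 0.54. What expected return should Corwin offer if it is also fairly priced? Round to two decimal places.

7.91%

MRP (SML slope) = (22.52% − 9.03%) / (2.23 − 0.67) = 13.49% / 1.56 = 8.6474%
R_f (intercept) = 9.03% − 0.67 × 8.6474% = 3.2362%
E(R_Corwin) = R_f + β × MRP = 3.2362% + 0.54 × 8.6474% = 7.91%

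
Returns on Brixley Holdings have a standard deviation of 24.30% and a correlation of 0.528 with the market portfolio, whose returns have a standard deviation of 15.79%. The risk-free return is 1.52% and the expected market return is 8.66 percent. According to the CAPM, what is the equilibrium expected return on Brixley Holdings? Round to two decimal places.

7.32%

β = ρ × σ_i / σ_m = 0.528 × 24.30% / 15.79% = 0.8126
MRP = 8.66% − 1.52% = 7.14%
E(R) = 1.52% + 0.8126 × 7.14% = 7.32%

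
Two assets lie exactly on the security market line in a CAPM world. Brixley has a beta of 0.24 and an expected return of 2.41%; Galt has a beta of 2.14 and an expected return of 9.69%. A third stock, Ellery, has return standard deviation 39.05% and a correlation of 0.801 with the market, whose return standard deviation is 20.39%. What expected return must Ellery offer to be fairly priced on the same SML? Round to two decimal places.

7.37%

MRP = (9.69% − 2.41%) / (2.14 − 0.24) = 3.8316%
R_f = 2.41% − 0.24 × 3.8316% = 1.4904%
β_Ellery = ρ·σ_i/σ_m = 0.801 × 39.05 / 20.39 = 1.5340
E(R_Ellery) = R_f + β × MRP = 1.4904% + 1.5340 × 3.8316% = 7.37%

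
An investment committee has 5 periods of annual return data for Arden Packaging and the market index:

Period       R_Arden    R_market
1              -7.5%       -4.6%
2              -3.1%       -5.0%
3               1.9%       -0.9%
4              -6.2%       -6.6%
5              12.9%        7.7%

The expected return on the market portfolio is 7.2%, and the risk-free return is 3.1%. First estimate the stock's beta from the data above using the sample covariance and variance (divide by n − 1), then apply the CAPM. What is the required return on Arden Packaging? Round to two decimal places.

8.83%

Mean R_i = (-7.5 − 3.1 + 1.9 − 6.2 + 12.9) / 5 = -0.4000%
Mean R_m = (-4.6 − 5.0 − 0.9 − 6.6 + 7.7) / 5 = -1.8800%
Σ(R_i − R̄_i)(R_m − R̄_m) = 184.7800  ⇒  Cov = 184.7800 / 4 = 46.1950
Σ(R_m − R̄_m)² = 132.1480  ⇒  Var(R_m) = 132.1480 / 4 = 33.0370
β = Cov / Var(R_m) = 46.1950 / 33.0370 = 1.3983
MRP = 7.2% − 3.1% = 4.10%
E(R) = R_f + β × MRP = 3.1% + 1.3983 × 4.1% = 8.83%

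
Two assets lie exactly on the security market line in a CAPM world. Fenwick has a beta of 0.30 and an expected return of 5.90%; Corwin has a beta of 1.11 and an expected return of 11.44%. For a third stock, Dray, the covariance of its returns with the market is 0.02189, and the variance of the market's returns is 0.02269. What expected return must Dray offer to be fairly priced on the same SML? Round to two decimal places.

MRP = (11.44% − 5.90%) / (1.11 − 0.30) = 6.8395%
R_f = 5.90% − 0.30 × 6.8395% = 3.8482%
β_Dray = Cov / Var(R_m) = 0.02189 / 0.02269 = 0.9647
E(R_Dray) = R_f + β × MRP = 3.8482% + 0.9647 × 6.8395% = 10.45%

10.45%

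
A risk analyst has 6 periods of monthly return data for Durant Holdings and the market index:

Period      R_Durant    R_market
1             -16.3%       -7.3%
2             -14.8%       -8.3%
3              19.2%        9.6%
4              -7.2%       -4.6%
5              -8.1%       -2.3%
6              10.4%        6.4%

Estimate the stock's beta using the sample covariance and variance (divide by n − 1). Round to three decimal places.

Mean R_i = (-16.3 − 14.8 + 19.2 − 7.2 − 8.1 + 10.4) / 6 = -2.8000%
Mean R_m = (-7.3 − 8.3 + 9.6 − 4.6 − 2.3 + 6.4) / 6 = -1.0833%
Σ(R_i − R̄_i)(R_m − R̄_m) = 526.2600  ⇒  Cov = 526.2600 / 5 = 105.2520
Σ(R_m − R̄_m)² = 274.7083  ⇒  Var(R_m) = 274.7083 / 5 = 54.9417
β = Cov / Var(R_m) = 105.2520 / 54.9417 = 1.9157

1.916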